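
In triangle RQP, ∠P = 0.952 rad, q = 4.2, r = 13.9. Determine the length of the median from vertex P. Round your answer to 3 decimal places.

By the law of cosines, p² = r² + q² − 2·r·q·cos P = 143.12, so p ≈ 11.963.
Median from P: ½√(2·r² + 2·q² − p²) ≈ 8.3453.

m_P ≈ 8.345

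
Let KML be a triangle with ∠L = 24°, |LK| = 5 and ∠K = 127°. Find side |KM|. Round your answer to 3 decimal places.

4.195

The third angle is ∠M = 180° − ∠L − ∠K = 29.00°.
Law of sines: |KM| = |LK|·sin L/sin M ≈ 4.1948.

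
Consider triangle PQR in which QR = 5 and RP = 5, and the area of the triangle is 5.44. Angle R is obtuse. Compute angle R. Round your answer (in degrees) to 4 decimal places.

∠R ≈ 154.2020°

From area = ½·QR·RP·sin R, we get sin R = 2·area/(QR·RP) ≈ 0.43520.
Taking the obtuse solution, ∠R ≈ 154.20°.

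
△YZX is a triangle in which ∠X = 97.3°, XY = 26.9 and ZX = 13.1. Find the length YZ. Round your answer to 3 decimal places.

31.381

By the law of cosines, YZ² = ZX² + XY² − 2·ZX·XY·cos X = 984.77, so YZ ≈ 31.381.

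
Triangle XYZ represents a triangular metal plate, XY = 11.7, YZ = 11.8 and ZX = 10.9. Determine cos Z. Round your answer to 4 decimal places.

cos Z ≈ 0.4710

By the law of cosines, cos Z = (YZ² + ZX² − XY²) / (2·YZ·ZX) ≈ 0.47100, so ∠Z ≈ 61.90°.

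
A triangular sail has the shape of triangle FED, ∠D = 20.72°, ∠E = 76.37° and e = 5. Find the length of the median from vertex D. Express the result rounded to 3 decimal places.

The third angle is ∠F = 180° − ∠E − ∠D = 82.91°.
Law of sines: f = e·sin F/sin E ≈ 5.1056.
Law of sines: d = e·sin D/sin E ≈ 1.8203.
Median from D: ½√(2·f² + 2·e² − d²) ≈ 4.9704.

m_D ≈ 4.970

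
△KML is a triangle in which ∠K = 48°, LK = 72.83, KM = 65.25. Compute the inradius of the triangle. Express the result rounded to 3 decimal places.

r ≈ 18.141

By the law of cosines, ML² = LK² + KM² − 2·LK·KM·cos K = 3202.1, so ML ≈ 56.587.
Area = ½·LK·KM·sin K ≈ 1765.8.
Semiperimeter s = (56.587+72.83+65.25)/2 = 97.334.
Inradius = area/s = 1765.8/97.334 ≈ 18.141.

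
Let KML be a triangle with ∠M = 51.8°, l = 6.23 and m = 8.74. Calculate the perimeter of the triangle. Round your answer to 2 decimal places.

Law of sines: sin L = l·sin M/m ≈ 0.56017.
Since m ≥ l, only the acute value applies: ∠L ≈ 34.07°.
Then ∠K = 180° − ∠M − ∠L ≈ 94.13°.
Law of sines gives k = m·sin K/sin M ≈ 11.093.
Semiperimeter s = (11.093+8.74+6.23)/2 = 13.031.
Perimeter = 11.093 + 8.74 + 6.23 = 26.063.

perimeter ≈ 26.06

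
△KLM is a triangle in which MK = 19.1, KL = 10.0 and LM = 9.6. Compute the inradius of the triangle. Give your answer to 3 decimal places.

Semiperimeter s = (9.6 + 19.1 + 10)/2 = 19.35.
Heron's formula: area = √(19.35·9.75·0.25·9.35) ≈ 21.
Inradius = area/s = 21/19.35 ≈ 1.0853.

1.085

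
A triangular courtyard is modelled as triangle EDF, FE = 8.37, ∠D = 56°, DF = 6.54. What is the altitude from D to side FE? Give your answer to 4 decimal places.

Law of sines: sin E = DF·sin D/FE ≈ 0.64778.
Since FE ≥ DF, only the acute value applies: ∠E ≈ 40.37°.
Then ∠F = 180° − ∠D − ∠E ≈ 83.63°.
Law of sines gives ED = FE·sin F/sin D ≈ 10.034.
Area = ½·FE·DF·sin F ≈ 27.201.
The altitude from D has length 2·area/FE ≈ 6.4996.

h_D ≈ 6.4996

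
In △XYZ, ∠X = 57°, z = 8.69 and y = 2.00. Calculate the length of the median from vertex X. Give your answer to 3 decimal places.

4.961

By the law of cosines, x² = y² + z² − 2·y·z·cos X = 60.584, so x ≈ 7.7836.
Median from X: ½√(2·y² + 2·z² − x²) ≈ 4.961.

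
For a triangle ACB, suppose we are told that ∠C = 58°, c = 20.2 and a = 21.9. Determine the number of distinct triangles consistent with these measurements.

a·sin C = 21.9·sin(58°) ≈ 18.57.
Since a sin C < c < a (18.57 < 20.2 < 21.9), two triangles exist.

2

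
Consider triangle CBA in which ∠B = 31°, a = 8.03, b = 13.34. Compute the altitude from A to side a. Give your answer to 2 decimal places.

Law of sines: sin A = a·sin B/b ≈ 0.31003.
Since b ≥ a, only the acute value applies: ∠A ≈ 18.06°.
Then ∠C = 180° − ∠B − ∠A ≈ 130.94°.
Law of sines gives c = b·sin C/sin B ≈ 19.566.
Area = ½·b·a·sin C ≈ 40.46.
The altitude from A has length 2·area/a ≈ 10.077.

h_A ≈ 10.08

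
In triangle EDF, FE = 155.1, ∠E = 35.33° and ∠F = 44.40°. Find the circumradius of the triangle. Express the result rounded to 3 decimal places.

R ≈ 78.813

The third angle is ∠D = 180° − ∠F − ∠E = 100.27°.
Law of sines: DF = FE·sin E/sin D ≈ 91.152.
Law of sines: ED = FE·sin F/sin D ≈ 110.28.
Circumradius = FE/(2 sin D) ≈ 78.813.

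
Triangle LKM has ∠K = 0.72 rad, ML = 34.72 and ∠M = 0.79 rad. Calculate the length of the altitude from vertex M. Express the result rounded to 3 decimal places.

h_M ≈ 34.656

The third angle is ∠L = π − ∠K − ∠M = 1.632 rad.
Law of sines: KM = ML·sin L/sin K ≈ 52.558.
Law of sines: LK = ML·sin M/sin K ≈ 37.404.
Area = ½·ML·KM·sin M ≈ 648.13.
The altitude from M has length 2·area/LK ≈ 34.656.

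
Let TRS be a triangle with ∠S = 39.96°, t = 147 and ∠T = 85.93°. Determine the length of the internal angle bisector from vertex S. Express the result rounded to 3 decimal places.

123.835

The third angle is ∠R = 180° − ∠S − ∠T = 54.11°.
Law of sines: r = t·sin R/sin T ≈ 119.39.
Law of sines: s = t·sin S/sin T ≈ 94.65.
The bisector from S has length 2·t·r·cos(∠S/2)/(t+r) ≈ 123.83.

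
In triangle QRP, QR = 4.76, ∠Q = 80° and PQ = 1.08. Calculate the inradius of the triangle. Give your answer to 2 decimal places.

By the law of cosines, RP² = PQ² + QR² − 2·PQ·QR·cos Q = 22.039, so RP ≈ 4.6945.
Area = ½·PQ·QR·sin Q ≈ 2.5313.
Semiperimeter s = (4.6945+1.08+4.76)/2 = 5.2673.
Inradius = area/s = 2.5313/5.2673 ≈ 0.48058.

r ≈ 0.48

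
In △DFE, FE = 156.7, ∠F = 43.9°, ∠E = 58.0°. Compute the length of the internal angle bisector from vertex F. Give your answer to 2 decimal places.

t_F ≈ 134.96

The third angle is ∠D = 180° − ∠F − ∠E = 78.10°.
Law of sines: ED = FE·sin F/sin D ≈ 111.04.
Law of sines: DF = FE·sin E/sin D ≈ 135.81.
The bisector from F has length 2·DF·FE·cos(∠F/2)/(DF+FE) ≈ 134.96.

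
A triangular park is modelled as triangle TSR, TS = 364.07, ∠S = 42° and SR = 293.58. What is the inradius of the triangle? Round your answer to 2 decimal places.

By the law of cosines, RT² = TS² + SR² − 2·TS·SR·cos S = 59876, so RT ≈ 244.7.
Area = ½·TS·SR·sin S ≈ 35760.
Semiperimeter s = (293.58+244.7+364.07)/2 = 451.17.
Inradius = area/s = 35760/451.17 ≈ 79.259.

r ≈ 79.26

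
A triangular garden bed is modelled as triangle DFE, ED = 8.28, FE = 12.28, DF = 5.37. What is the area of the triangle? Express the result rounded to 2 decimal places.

17.78

Semiperimeter s = (12.28 + 8.28 + 5.37)/2 = 12.965.
Heron's formula: area = √(12.965·0.685·4.685·7.595) ≈ 17.777.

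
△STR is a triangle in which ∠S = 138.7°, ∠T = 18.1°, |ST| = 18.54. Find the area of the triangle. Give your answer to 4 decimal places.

The third angle is ∠R = 180° − ∠S − ∠T = 23.20°.
Law of sines: |TR| = |ST|·sin S/sin R ≈ 31.062.
Law of sines: |RS| = |ST|·sin T/sin R ≈ 14.621.
Area = ½·|ST|·|TR|·sin T ≈ 89.456.

89.4562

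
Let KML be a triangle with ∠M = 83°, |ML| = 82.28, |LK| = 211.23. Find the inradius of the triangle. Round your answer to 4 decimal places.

Law of sines: sin K = |ML|·sin M/|LK| ≈ 0.38662.
Since |LK| ≥ |ML|, only the acute value applies: ∠K ≈ 22.74°.
Then ∠L = 180° − ∠M − ∠K ≈ 74.26°.
Law of sines gives |KM| = |LK|·sin L/sin M ≈ 204.83.
Area = ½·|LK|·|ML|·sin L ≈ 8364.
Semiperimeter s = (82.28+211.23+204.83)/2 = 249.17.
Inradius = area/s = 8364/249.17 ≈ 33.567.

33.5672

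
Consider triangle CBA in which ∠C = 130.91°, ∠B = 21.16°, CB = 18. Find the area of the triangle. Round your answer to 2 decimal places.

area ≈ 94.35

The third angle is ∠A = 180° − ∠C − ∠B = 27.93°.
Law of sines: BA = CB·sin C/sin A ≈ 29.043.
Law of sines: AC = CB·sin B/sin A ≈ 13.872.
Area = ½·CB·BA·sin B ≈ 94.352.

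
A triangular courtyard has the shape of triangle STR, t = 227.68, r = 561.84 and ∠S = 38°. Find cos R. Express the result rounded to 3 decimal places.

By the law of cosines, s² = t² + r² − 2·t·r·cos S = 1.659e+05, so s ≈ 407.31.
Law of cosines again: cos R = (s² + t² − r²)/(2·s·t) ≈ -0.52800, so ∠R ≈ 121.87°.

-0.528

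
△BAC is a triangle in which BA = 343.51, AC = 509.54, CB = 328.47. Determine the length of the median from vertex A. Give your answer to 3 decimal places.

m_A ≈ 402.296

Median from A: ½√(2·BA² + 2·AC² − CB²) ≈ 402.3.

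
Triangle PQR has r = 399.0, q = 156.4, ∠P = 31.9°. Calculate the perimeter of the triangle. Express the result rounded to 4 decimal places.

834.1547

By the law of cosines, p² = q² + r² − 2·q·r·cos P = 77704, so p ≈ 278.75.
Semiperimeter s = (278.75+156.4+399)/2 = 417.08.
Perimeter = 278.75 + 156.4 + 399 = 834.15.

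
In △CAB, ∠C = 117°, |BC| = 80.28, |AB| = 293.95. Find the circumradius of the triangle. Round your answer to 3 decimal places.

Law of sines: sin A = |BC|·sin C/|AB| ≈ 0.24334.
Since |AB| ≥ |BC|, only the acute value applies: ∠A ≈ 14.08°.
Then ∠B = 180° − ∠C − ∠A ≈ 48.92°.
Law of sines gives |CA| = |AB|·sin B/sin C ≈ 248.67.
Circumradius = |AB|/(2 sin C) ≈ 164.95.

R ≈ 164.954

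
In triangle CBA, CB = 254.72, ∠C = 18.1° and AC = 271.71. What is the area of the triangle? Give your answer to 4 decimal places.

Area = ½·AC·CB·sin C ≈ 10751.

area ≈ 10750.9534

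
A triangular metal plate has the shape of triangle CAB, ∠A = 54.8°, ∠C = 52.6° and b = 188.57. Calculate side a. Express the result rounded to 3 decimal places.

The third angle is ∠B = 180° − ∠C − ∠A = 72.60°.
Law of sines: a = b·sin A/sin B ≈ 161.48.

161.478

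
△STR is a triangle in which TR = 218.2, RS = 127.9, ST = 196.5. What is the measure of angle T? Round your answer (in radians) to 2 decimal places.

By the law of cosines, cos T = (ST² + TR² − RS²) / (2·ST·TR) ≈ 0.81473, so ∠T ≈ 0.619 rad.

∠T ≈ 0.62 rad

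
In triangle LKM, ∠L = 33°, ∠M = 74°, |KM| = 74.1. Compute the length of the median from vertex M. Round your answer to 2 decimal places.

The third angle is ∠K = 180° − ∠M − ∠L = 73.00°.
Law of sines: |ML| = |KM|·sin K/sin L ≈ 130.11.
Law of sines: |LK| = |KM|·sin M/sin L ≈ 130.78.
Median from M: ½√(2·|KM|² + 2·|ML|² − |LK|²) ≈ 83.267.

m_M ≈ 83.27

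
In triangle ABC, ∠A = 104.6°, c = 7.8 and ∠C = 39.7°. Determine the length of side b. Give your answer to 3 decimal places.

The third angle is ∠B = 180° − ∠C − ∠A = 35.70°.
Law of sines: b = c·sin B/sin C ≈ 7.1256.

7.126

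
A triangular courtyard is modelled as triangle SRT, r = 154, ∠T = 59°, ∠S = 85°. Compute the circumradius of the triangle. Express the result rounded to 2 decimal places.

The third angle is ∠R = 180° − ∠T − ∠S = 36.00°.
Law of sines: s = r·sin S/sin R ≈ 261.
Law of sines: t = r·sin T/sin R ≈ 224.58.
Circumradius = r/(2 sin R) ≈ 131.

131.00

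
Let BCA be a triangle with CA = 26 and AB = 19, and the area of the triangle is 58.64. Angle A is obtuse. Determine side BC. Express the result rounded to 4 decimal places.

From area = ½·CA·AB·sin A, we get sin A = 2·area/(CA·AB) ≈ 0.23741.
Taking the obtuse solution, ∠A ≈ 166.27°.
Law of cosines then gives BC ≈ 44.685.

44.6850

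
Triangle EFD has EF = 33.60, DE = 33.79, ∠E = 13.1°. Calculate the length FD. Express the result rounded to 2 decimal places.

7.69

By the law of cosines, FD² = DE² + EF² − 2·DE·EF·cos E = 59.129, so FD ≈ 7.6895.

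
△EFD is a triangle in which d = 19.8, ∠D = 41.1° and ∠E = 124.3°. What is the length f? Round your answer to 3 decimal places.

7.592

The third angle is ∠F = 180° − ∠D − ∠E = 14.60°.
Law of sines: f = d·sin F/sin D ≈ 7.5923.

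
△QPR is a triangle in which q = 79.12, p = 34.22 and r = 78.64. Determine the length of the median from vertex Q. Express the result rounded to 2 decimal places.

m_Q ≈ 45.96

Median from Q: ½√(2·p² + 2·r² − q²) ≈ 45.963.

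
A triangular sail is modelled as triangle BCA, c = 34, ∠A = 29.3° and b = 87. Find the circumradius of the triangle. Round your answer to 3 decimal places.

R ≈ 61.010

By the law of cosines, a² = b² + c² − 2·b·c·cos A = 3565.8, so a ≈ 59.715.
Area = ½·b·c·sin A ≈ 723.8.
Circumradius = a/(2 sin A) ≈ 61.01.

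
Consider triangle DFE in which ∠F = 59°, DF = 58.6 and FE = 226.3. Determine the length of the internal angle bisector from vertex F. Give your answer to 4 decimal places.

81.0245

By the law of cosines, ED² = DF² + FE² − 2·DF·FE·cos F = 40986, so ED ≈ 202.45.
The bisector from F has length 2·DF·FE·cos(∠F/2)/(DF+FE) ≈ 81.025.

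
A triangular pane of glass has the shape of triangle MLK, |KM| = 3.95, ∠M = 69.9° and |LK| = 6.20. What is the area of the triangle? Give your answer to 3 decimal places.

Law of sines: sin L = |KM|·sin M/|LK| ≈ 0.59829.
Since |LK| ≥ |KM|, only the acute value applies: ∠L ≈ 36.75°.
Then ∠K = 180° − ∠M − ∠L ≈ 73.35°.
Law of sines gives |ML| = |LK|·sin K/sin M ≈ 6.3254.
Area = ½·|LK|·|KM|·sin K ≈ 11.732.

area ≈ 11.732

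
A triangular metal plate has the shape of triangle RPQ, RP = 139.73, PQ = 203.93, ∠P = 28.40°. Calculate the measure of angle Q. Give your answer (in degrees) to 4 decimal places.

By the law of cosines, QR² = RP² + PQ² − 2·RP·PQ·cos P = 10981, so QR ≈ 104.79.
Law of cosines again: cos Q = (PQ² + QR² − RP²)/(2·PQ·QR) ≈ 0.77315, so ∠Q ≈ 39.36°.

∠Q ≈ 39.3624°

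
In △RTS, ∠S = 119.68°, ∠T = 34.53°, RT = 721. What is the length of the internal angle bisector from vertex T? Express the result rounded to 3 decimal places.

t_T ≈ 459.482

The third angle is ∠R = 180° − ∠T − ∠S = 25.79°.
Law of sines: TS = RT·sin R/sin S ≈ 361.06.
Law of sines: SR = RT·sin T/sin S ≈ 470.41.
The bisector from T has length 2·RT·TS·cos(∠T/2)/(RT+TS) ≈ 459.48.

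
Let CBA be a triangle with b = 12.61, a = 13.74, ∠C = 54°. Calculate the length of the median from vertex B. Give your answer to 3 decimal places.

m_B ≈ 11.256

By the law of cosines, c² = b² + a² − 2·b·a·cos C = 144.12, so c ≈ 12.005.
Median from B: ½√(2·a² + 2·c² − b²) ≈ 11.256.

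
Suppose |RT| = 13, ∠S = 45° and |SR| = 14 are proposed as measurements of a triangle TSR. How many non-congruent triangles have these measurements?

2

|SR|·sin S = 14·sin(45°) ≈ 9.899.
Since |SR| sin S < |RT| < |SR| (9.899 < 13 < 14), two triangles exist.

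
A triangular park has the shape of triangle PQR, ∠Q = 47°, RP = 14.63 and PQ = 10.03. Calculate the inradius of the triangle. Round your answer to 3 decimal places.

r ≈ 3.239

Law of sines: sin R = PQ·sin Q/RP ≈ 0.50140.
Since RP ≥ PQ, only the acute value applies: ∠R ≈ 30.09°.
Then ∠P = 180° − ∠Q − ∠R ≈ 102.91°.
Law of sines gives QR = RP·sin P/sin Q ≈ 19.499.
Area = ½·RP·PQ·sin P ≈ 71.516.
Semiperimeter s = (19.499+14.63+10.03)/2 = 22.079.
Inradius = area/s = 71.516/22.079 ≈ 3.239.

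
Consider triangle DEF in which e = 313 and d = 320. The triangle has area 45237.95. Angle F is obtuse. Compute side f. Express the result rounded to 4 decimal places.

535.0723

From area = ½·d·e·sin F, we get sin F = 2·area/(d·e) ≈ 0.90331.
Taking the obtuse solution, ∠F ≈ 2.0142 rad.
Law of cosines then gives f ≈ 535.07.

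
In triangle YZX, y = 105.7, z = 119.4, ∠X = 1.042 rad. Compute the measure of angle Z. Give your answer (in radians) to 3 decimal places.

By the law of cosines, x² = y² + z² − 2·y·z·cos X = 12695, so x ≈ 112.67.
Law of cosines again: cos Z = (x² + y² − z²)/(2·x·y) ≈ 0.40350, so ∠Z ≈ 1.155 rad.

∠Z ≈ 1.155 rad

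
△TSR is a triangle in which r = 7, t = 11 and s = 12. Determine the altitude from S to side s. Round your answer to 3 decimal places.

h_S ≈ 6.325

Semiperimeter p = (11 + 12 + 7)/2 = 15.
Heron's formula: area = √(15·4·3·8) ≈ 37.947.
The altitude from S has length 2·area/s ≈ 6.3246.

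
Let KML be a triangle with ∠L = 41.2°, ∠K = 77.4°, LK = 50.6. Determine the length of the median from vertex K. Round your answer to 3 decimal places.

34.783

The third angle is ∠M = 180° − ∠L − ∠K = 61.40°.
Law of sines: ML = LK·sin K/sin M ≈ 56.244.
Law of sines: KM = LK·sin L/sin M ≈ 37.962.
Median from K: ½√(2·LK² + 2·KM² − ML²) ≈ 34.783.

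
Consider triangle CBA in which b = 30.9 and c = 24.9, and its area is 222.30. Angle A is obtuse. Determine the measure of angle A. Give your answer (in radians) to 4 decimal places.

∠A ≈ 2.5255 rad

From area = ½·c·b·sin A, we get sin A = 2·area/(c·b) ≈ 0.57785.
Taking the obtuse solution, ∠A ≈ 2.5255 rad.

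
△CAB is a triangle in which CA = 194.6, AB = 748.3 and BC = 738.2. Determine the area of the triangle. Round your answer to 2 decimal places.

Semiperimeter s = (748.3 + 738.2 + 194.6)/2 = 840.55.
Heron's formula: area = √(840.55·92.25·102.35·645.95) ≈ 71599.

71599.23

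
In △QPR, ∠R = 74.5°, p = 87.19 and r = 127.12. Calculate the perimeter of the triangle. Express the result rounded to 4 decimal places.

Law of sines: sin P = p·sin R/r ≈ 0.66094.
Since r ≥ p, only the acute value applies: ∠P ≈ 41.37°.
Then ∠Q = 180° − ∠R − ∠P ≈ 64.13°.
Law of sines gives q = r·sin Q/sin R ≈ 118.7.
Semiperimeter s = (118.7+87.19+127.12)/2 = 166.5.
Perimeter = 118.7 + 87.19 + 127.12 = 333.01.

333.0061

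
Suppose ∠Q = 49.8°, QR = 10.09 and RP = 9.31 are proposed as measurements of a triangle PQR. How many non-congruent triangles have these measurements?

2

QR·sin Q = 10.09·sin(49.8°) ≈ 7.707.
Since QR sin Q < RP < QR (7.707 < 9.31 < 10.09), two triangles exist.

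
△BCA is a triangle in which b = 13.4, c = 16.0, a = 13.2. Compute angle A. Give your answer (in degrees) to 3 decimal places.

By the law of cosines, cos A = (b² + c² − a²) / (2·b·c) ≈ 0.60942, so ∠A ≈ 52.45°.

52.452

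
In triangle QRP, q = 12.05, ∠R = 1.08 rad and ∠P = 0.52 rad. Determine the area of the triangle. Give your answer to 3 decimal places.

area ≈ 31.829

The third angle is ∠Q = π − ∠R − ∠P = 1.542 rad.
Law of sines: r = q·sin R/sin Q ≈ 10.632.
Law of sines: p = q·sin P/sin Q ≈ 5.99.
Area = ½·q·r·sin P ≈ 31.829.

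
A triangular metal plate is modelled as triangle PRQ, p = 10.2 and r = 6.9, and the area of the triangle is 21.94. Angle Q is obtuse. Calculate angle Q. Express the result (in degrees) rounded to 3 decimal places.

From area = ½·p·r·sin Q, we get sin Q = 2·area/(p·r) ≈ 0.62347.
Taking the obtuse solution, ∠Q ≈ 141.43°.

∠Q ≈ 141.430°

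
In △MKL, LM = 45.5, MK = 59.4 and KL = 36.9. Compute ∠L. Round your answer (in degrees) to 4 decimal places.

By the law of cosines, cos L = (KL² + LM² − MK²) / (2·KL·LM) ≈ -0.02874, so ∠L ≈ 91.65°.

∠L ≈ 91.6468°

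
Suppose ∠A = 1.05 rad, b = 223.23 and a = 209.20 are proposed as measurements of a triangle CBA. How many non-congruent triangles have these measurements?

b·sin A = 223.23·sin(1.05 rad) ≈ 193.6.
Since b sin A < a < b (193.6 < 209.20 < 223.23), two triangles exist.

2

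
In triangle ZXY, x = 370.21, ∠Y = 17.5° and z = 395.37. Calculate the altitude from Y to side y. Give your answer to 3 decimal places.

By the law of cosines, y² = z² + x² − 2·z·x·cos Y = 14182, so y ≈ 119.09.
Area = ½·z·x·sin Y ≈ 22007.
The altitude from Y has length 2·area/y ≈ 369.6.

369.595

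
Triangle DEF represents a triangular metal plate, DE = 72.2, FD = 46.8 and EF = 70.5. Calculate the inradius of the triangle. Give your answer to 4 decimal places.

Semiperimeter s = (70.5 + 46.8 + 72.2)/2 = 94.75.
Heron's formula: area = √(94.75·24.25·47.95·22.55) ≈ 1576.2.
Inradius = area/s = 1576.2/94.75 ≈ 16.635.

16.6354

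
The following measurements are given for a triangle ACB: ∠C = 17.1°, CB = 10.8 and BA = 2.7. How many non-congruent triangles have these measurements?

0

CB·sin C = 10.8·sin(17.1°) ≈ 3.176.
Since BA = 2.7 < 3.176 = CB sin C, no triangle exists.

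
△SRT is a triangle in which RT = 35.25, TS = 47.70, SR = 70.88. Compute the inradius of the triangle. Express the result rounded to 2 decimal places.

r ≈ 9.77

Semiperimeter s = (35.25 + 47.7 + 70.88)/2 = 76.915.
Heron's formula: area = √(76.915·41.665·29.215·6.035) ≈ 751.68.
Inradius = area/s = 751.68/76.915 ≈ 9.7729.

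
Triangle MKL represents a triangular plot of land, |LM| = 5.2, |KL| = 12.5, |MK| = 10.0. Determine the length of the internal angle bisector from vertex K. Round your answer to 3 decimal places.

By the law of cosines, cos K = (|MK|² + |KL|² − |LM|²) / (2·|MK|·|KL|) ≈ 0.91684, so ∠K ≈ 23.53°.
The bisector from K has length 2·|MK|·|KL|·cos(∠K/2)/(|MK|+|KL|) ≈ 10.878.

10.878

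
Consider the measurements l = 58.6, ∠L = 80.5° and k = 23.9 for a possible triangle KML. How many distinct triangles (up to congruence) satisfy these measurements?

k·sin L = 23.9·sin(80.5°) ≈ 23.57.
Since l ≥ k, exactly one triangle exists.

1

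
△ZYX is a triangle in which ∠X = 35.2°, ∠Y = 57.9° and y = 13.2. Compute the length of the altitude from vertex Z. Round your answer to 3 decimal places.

The third angle is ∠Z = 180° − ∠Y − ∠X = 86.90°.
Law of sines: z = y·sin Z/sin Y ≈ 15.559.
Law of sines: x = y·sin X/sin Y ≈ 8.9821.
Area = ½·y·z·sin X ≈ 59.195.
The altitude from Z has length 2·area/z ≈ 7.6089.

h_Z ≈ 7.609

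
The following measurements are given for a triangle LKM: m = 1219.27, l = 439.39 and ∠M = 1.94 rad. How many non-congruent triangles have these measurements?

1

l·sin M = 439.39·sin(1.94 rad) ≈ 409.8.
Since ∠M is not acute, a triangle exists only if m > l; here m > l, so there is exactly one triangle.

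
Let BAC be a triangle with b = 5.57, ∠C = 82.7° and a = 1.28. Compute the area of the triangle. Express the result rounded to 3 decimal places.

Area = ½·b·a·sin C ≈ 3.5359.

3.536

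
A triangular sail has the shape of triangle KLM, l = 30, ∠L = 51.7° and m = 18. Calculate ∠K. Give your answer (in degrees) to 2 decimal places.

Law of sines: sin M = m·sin L/l ≈ 0.47087.
Since l ≥ m, only the acute value applies: ∠M ≈ 28.09°.
Then ∠K = 180° − ∠L − ∠M ≈ 100.21°.

∠K ≈ 100.21°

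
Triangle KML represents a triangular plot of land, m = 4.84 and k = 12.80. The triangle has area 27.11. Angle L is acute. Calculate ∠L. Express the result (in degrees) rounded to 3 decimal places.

61.068

From area = ½·k·m·sin L, we get sin L = 2·area/(k·m) ≈ 0.87519.
Taking the acute solution, ∠L ≈ 61.07°.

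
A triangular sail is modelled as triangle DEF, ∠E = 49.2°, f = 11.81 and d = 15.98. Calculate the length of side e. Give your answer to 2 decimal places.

12.17

By the law of cosines, e² = f² + d² − 2·f·d·cos E = 148.2, so e ≈ 12.174.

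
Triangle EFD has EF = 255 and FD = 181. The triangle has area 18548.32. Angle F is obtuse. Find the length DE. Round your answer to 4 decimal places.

From area = ½·EF·FD·sin F, we get sin F = 2·area/(EF·FD) ≈ 0.80374.
Taking the obtuse solution, ∠F ≈ 126.51°.
Law of cosines then gives DE ≈ 390.78.

390.7795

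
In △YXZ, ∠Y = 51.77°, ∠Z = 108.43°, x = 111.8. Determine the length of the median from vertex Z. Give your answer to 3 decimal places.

The third angle is ∠X = 180° − ∠Z − ∠Y = 19.80°.
Law of sines: y = x·sin Y/sin X ≈ 259.26.
Law of sines: z = x·sin Z/sin X ≈ 313.12.
Median from Z: ½√(2·y² + 2·x² − z²) ≈ 123.88.

m_Z ≈ 123.885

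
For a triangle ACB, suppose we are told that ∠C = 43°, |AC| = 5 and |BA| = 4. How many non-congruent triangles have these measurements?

2

|AC|·sin C = 5·sin(43°) ≈ 3.41.
Since |AC| sin C < |BA| < |AC| (3.41 < 4 < 5), two triangles exist.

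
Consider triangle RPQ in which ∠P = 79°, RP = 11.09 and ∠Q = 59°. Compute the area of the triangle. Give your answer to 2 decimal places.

area ≈ 47.12

The third angle is ∠R = 180° − ∠P − ∠Q = 42.00°.
Law of sines: PQ = RP·sin R/sin Q ≈ 8.6572.
Law of sines: QR = RP·sin P/sin Q ≈ 12.7.
Area = ½·RP·PQ·sin P ≈ 47.122.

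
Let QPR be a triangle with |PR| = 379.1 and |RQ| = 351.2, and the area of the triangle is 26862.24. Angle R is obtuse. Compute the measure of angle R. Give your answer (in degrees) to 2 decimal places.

From area = ½·|PR|·|RQ|·sin R, we get sin R = 2·area/(|PR|·|RQ|) ≈ 0.40352.
Taking the obtuse solution, ∠R ≈ 156.20°.

156.20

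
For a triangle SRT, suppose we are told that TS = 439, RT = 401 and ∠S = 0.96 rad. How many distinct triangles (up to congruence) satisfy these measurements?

2

TS·sin S = 439·sin(0.96 rad) ≈ 359.6.
Since TS sin S < RT < TS (359.6 < 401 < 439), two triangles exist.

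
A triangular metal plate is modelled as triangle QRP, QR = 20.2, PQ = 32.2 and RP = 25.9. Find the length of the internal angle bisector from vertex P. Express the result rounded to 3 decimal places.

t_P ≈ 27.077

By the law of cosines, cos P = (RP² + PQ² − QR²) / (2·RP·PQ) ≈ 0.77916, so ∠P ≈ 38.82°.
The bisector from P has length 2·RP·PQ·cos(∠P/2)/(RP+PQ) ≈ 27.077.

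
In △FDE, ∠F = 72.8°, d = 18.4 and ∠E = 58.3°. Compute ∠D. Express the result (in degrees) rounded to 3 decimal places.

The third angle is ∠D = 180° − ∠E − ∠F = 48.90°.

∠D ≈ 48.900°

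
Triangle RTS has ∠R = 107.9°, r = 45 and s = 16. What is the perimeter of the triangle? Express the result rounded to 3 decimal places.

Law of sines: sin S = s·sin R/r ≈ 0.33834.
Since r ≥ s, only the acute value applies: ∠S ≈ 19.78°.
Then ∠T = 180° − ∠R − ∠S ≈ 52.32°.
Law of sines gives t = r·sin T/sin R ≈ 37.428.
Semiperimeter p = (45+37.428+16)/2 = 49.214.
Perimeter = 45 + 37.428 + 16 = 98.428.

98.428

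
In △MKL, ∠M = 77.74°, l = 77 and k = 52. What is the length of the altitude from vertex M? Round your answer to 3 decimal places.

h_M ≈ 46.993

By the law of cosines, m² = k² + l² − 2·k·l·cos M = 6932.5, so m ≈ 83.262.
Area = ½·k·l·sin M ≈ 1956.3.
The altitude from M has length 2·area/m ≈ 46.993.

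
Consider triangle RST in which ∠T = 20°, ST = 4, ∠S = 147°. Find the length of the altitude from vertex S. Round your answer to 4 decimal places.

h_S ≈ 1.3681

The third angle is ∠R = 180° − ∠S − ∠T = 13.00°.
Law of sines: TR = ST·sin S/sin R ≈ 9.6846.
Law of sines: RS = ST·sin T/sin R ≈ 6.0817.
Area = ½·ST·TR·sin T ≈ 6.6246.
The altitude from S has length 2·area/TR ≈ 1.3681.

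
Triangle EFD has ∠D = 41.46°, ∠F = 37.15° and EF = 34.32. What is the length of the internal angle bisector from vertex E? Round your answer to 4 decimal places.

t_E ≈ 20.7406

The third angle is ∠E = 180° − ∠F − ∠D = 101.39°.
Law of sines: FD = EF·sin E/sin D ≈ 50.814.
Law of sines: DE = EF·sin F/sin D ≈ 31.304.
The bisector from E has length 2·DE·EF·cos(∠E/2)/(DE+EF) ≈ 20.741.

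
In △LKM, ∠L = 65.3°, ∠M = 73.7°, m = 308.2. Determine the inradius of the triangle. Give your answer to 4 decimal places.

The third angle is ∠K = 180° − ∠M − ∠L = 41.00°.
Law of sines: l = m·sin L/sin M ≈ 291.73.
Law of sines: k = m·sin K/sin M ≈ 210.67.
Area = ½·m·l·sin K ≈ 29493.
Semiperimeter s = (291.73+210.67+308.2)/2 = 405.3.
Inradius = area/s = 29493/405.3 ≈ 72.77.

r ≈ 72.7698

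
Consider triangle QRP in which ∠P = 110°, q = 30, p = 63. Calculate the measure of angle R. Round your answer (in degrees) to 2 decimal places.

Law of sines: sin Q = q·sin P/p ≈ 0.44747.
Since p ≥ q, only the acute value applies: ∠Q ≈ 26.58°.
Then ∠R = 180° − ∠P − ∠Q ≈ 43.42°.

∠R ≈ 43.42°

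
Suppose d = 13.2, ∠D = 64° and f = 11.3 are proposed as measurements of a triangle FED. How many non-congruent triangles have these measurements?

f·sin D = 11.3·sin(64°) ≈ 10.16.
Since d ≥ f, exactly one triangle exists.

1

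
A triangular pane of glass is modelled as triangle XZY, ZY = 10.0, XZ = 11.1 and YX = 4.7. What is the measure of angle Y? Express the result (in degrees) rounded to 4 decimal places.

By the law of cosines, cos Y = (ZY² + YX² − XZ²) / (2·ZY·YX) ≈ -0.01191, so ∠Y ≈ 90.68°.

90.6827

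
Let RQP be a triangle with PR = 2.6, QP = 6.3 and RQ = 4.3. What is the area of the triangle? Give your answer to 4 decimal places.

Semiperimeter s = (6.3 + 2.6 + 4.3)/2 = 6.6.
Heron's formula: area = √(6.6·0.3·4·2.3) ≈ 4.268.

area ≈ 4.2680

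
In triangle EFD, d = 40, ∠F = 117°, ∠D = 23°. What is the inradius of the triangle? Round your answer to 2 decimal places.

The third angle is ∠E = 180° − ∠F − ∠D = 40.00°.
Law of sines: e = d·sin E/sin D ≈ 65.804.
Law of sines: f = d·sin F/sin D ≈ 91.214.
Area = ½·d·e·sin F ≈ 1172.6.
Semiperimeter s = (65.804+91.214+40)/2 = 98.509.
Inradius = area/s = 1172.6/98.509 ≈ 11.904.

r ≈ 11.90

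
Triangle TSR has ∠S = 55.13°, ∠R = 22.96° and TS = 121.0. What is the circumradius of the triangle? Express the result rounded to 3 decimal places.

155.093

The third angle is ∠T = 180° − ∠S − ∠R = 101.91°.
Law of sines: SR = TS·sin T/sin R ≈ 303.51.
Law of sines: RT = TS·sin S/sin R ≈ 254.49.
Circumradius = TS/(2 sin R) ≈ 155.09.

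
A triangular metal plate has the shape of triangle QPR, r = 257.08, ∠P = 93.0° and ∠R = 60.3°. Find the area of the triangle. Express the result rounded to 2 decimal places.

area ≈ 17069.87

The third angle is ∠Q = 180° − ∠P − ∠R = 26.70°.
Law of sines: q = r·sin Q/sin R ≈ 132.98.
Law of sines: p = r·sin P/sin R ≈ 295.55.
Area = ½·r·q·sin P ≈ 17070.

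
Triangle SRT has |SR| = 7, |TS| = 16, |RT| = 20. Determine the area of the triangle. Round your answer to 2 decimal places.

50.71

Semiperimeter s = (20 + 16 + 7)/2 = 21.5.
Heron's formula: area = √(21.5·1.5·5.5·14.5) ≈ 50.714.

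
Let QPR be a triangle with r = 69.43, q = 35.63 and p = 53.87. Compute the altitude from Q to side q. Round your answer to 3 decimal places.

Semiperimeter s = (35.63 + 53.87 + 69.43)/2 = 79.465.
Heron's formula: area = √(79.465·43.835·25.595·10.035) ≈ 945.88.
The altitude from Q has length 2·area/q ≈ 53.094.

h_Q ≈ 53.094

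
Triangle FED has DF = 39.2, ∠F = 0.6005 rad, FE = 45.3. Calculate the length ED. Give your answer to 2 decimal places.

By the law of cosines, ED² = DF² + FE² − 2·DF·FE·cos F = 658.54, so ED ≈ 25.662.

25.66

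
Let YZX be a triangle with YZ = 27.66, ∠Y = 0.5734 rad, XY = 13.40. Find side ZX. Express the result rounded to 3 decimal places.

By the law of cosines, ZX² = XY² + YZ² − 2·XY·YZ·cos Y = 321.91, so ZX ≈ 17.942.

17.942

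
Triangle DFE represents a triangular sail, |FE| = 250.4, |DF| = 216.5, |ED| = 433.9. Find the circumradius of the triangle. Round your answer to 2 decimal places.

315.39

By the law of cosines, cos D = (|ED|² + |DF|² − |FE|²) / (2·|ED|·|DF|) ≈ 0.91783, so ∠D ≈ 23.39°.
Circumradius = |FE|/(2 sin D) ≈ 315.39.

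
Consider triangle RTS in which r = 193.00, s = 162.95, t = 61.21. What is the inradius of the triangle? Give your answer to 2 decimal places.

Semiperimeter p = (193 + 61.21 + 162.95)/2 = 208.58.
Heron's formula: area = √(208.58·15.58·147.37·45.63) ≈ 4674.7.
Inradius = area/p = 4674.7/208.58 ≈ 22.412.

22.41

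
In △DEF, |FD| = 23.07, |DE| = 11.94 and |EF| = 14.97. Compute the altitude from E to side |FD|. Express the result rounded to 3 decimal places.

h_E ≈ 6.867

Semiperimeter s = (14.97 + 23.07 + 11.94)/2 = 24.99.
Heron's formula: area = √(24.99·10.02·1.92·13.05) ≈ 79.209.
The altitude from E has length 2·area/|FD| ≈ 6.8668.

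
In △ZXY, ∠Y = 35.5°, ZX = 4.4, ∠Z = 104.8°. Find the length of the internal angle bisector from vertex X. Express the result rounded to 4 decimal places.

The third angle is ∠X = 180° − ∠Y − ∠Z = 39.70°.
Law of sines: XY = ZX·sin Z/sin Y ≈ 7.3256.
Law of sines: YZ = ZX·sin X/sin Y ≈ 4.84.
The bisector from X has length 2·ZX·XY·cos(∠X/2)/(ZX+XY) ≈ 5.1712.

t_X ≈ 5.1712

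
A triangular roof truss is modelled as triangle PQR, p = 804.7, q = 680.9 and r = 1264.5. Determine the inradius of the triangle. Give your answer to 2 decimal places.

Semiperimeter s = (804.7 + 680.9 + 1264.5)/2 = 1375.
Heron's formula: area = √(1375·570.35·694.15·110.55) ≈ 2.4532e+05.
Inradius = area/s = 2.4532e+05/1375 ≈ 178.41.

178.41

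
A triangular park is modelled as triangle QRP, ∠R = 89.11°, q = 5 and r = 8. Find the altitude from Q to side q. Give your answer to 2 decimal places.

h_Q ≈ 6.32

Law of sines: sin Q = q·sin R/r ≈ 0.62492.
Since r ≥ q, only the acute value applies: ∠Q ≈ 38.68°.
Then ∠P = 180° − ∠R − ∠Q ≈ 52.21°.
Law of sines gives p = r·sin P/sin R ≈ 6.3231.
Area = ½·r·q·sin P ≈ 15.806.
The altitude from Q has length 2·area/q ≈ 6.3224.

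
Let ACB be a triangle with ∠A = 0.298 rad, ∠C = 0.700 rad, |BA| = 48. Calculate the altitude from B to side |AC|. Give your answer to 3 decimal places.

The third angle is ∠B = π − ∠A − ∠C = 2.144 rad.
Law of sines: |CB| = |BA|·sin A/sin C ≈ 21.877.
Law of sines: |AC| = |BA|·sin B/sin C ≈ 62.617.
Area = ½·|BA|·|CB|·sin B ≈ 441.23.
The altitude from B has length 2·area/|AC| ≈ 14.093.

14.093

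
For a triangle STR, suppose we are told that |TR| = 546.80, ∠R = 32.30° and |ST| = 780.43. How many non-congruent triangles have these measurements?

|TR|·sin R = 546.80·sin(32.30°) ≈ 292.2.
Since |ST| ≥ |TR|, exactly one triangle exists.

1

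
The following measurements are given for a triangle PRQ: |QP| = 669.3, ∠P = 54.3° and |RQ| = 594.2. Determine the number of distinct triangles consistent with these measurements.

|QP|·sin P = 669.3·sin(54.3°) ≈ 543.5.
Since |QP| sin P < |RQ| < |QP| (543.5 < 594.2 < 669.3), two triangles exist.

2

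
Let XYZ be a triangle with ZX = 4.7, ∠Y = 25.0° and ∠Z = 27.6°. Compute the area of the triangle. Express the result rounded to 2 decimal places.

The third angle is ∠X = 180° − ∠Y − ∠Z = 127.40°.
Law of sines: YZ = ZX·sin X/sin Y ≈ 8.8348.
Law of sines: XY = ZX·sin Z/sin Y ≈ 5.1524.
Area = ½·ZX·YZ·sin Z ≈ 9.6189.

area ≈ 9.62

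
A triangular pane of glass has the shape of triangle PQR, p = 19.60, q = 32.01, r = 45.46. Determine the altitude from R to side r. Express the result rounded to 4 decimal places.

11.7526

Semiperimeter s = (19.6 + 32.01 + 45.46)/2 = 48.535.
Heron's formula: area = √(48.535·28.935·16.525·3.075) ≈ 267.14.
The altitude from R has length 2·area/r ≈ 11.753.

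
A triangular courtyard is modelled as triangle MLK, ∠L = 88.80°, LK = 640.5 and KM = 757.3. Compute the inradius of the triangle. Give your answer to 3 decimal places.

r ≈ 147.329

Law of sines: sin M = LK·sin L/KM ≈ 0.84558.
Since KM ≥ LK, only the acute value applies: ∠M ≈ 57.73°.
Then ∠K = 180° − ∠L − ∠M ≈ 33.47°.
Law of sines gives ML = KM·sin K/sin L ≈ 417.69.
Area = ½·KM·LK·sin K ≈ 1.3374e+05.
Semiperimeter s = (640.5+757.3+417.69)/2 = 907.75.
Inradius = area/s = 1.3374e+05/907.75 ≈ 147.33.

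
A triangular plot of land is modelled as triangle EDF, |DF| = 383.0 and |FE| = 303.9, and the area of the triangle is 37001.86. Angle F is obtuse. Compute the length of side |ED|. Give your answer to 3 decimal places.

From area = ½·|DF|·|FE|·sin F, we get sin F = 2·area/(|DF|·|FE|) ≈ 0.63581.
Taking the obtuse solution, ∠F ≈ 140.52°.
Law of cosines then gives |ED| ≈ 647.09.

647.087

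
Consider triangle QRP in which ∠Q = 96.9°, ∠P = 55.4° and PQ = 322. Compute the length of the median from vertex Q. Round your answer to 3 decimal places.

m_Q ≈ 310.117

The third angle is ∠R = 180° − ∠P − ∠Q = 27.70°.
Law of sines: RP = PQ·sin Q/sin R ≈ 687.69.
Law of sines: QR = PQ·sin P/sin R ≈ 570.19.
Median from Q: ½√(2·PQ² + 2·QR² − RP²) ≈ 310.12.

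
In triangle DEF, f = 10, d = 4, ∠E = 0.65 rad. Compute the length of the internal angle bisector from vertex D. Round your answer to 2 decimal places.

8.27

By the law of cosines, e² = f² + d² − 2·f·d·cos E = 52.313, so e ≈ 7.2328.
Law of cosines again: cos D = (e² + f² − d²)/(2·e·f) ≈ 0.94233, so ∠D ≈ 0.341 rad.
The bisector from D has length 2·e·f·cos(∠D/2)/(e+f) ≈ 8.2723.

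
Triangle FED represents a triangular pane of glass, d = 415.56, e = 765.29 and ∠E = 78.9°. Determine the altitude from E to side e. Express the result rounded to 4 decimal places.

h_E ≈ 387.7025

Law of sines: sin D = d·sin E/e ≈ 0.53285.
Since e ≥ d, only the acute value applies: ∠D ≈ 32.20°.
Then ∠F = 180° − ∠E − ∠D ≈ 68.90°.
Law of sines gives f = e·sin F/sin E ≈ 727.6.
Area = ½·e·d·sin F ≈ 1.4835e+05.
The altitude from E has length 2·area/e ≈ 387.7.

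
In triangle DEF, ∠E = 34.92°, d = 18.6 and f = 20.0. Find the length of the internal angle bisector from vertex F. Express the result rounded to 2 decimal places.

By the law of cosines, e² = f² + d² − 2·f·d·cos E = 135.92, so e ≈ 11.658.
Law of cosines again: cos F = (d² + e² − f²)/(2·d·e) ≈ 0.18879, so ∠F ≈ 79.12°.
The bisector from F has length 2·d·e·cos(∠F/2)/(d+e) ≈ 11.05.

11.05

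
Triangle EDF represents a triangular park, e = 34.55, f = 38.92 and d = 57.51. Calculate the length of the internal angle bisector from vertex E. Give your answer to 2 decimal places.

44.17

By the law of cosines, cos E = (d² + f² − e²) / (2·d·f) ≈ 0.81054, so ∠E ≈ 35.85°.
The bisector from E has length 2·d·f·cos(∠E/2)/(d+f) ≈ 44.17.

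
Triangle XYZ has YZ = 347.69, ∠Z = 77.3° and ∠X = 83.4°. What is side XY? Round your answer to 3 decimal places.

341.446

The third angle is ∠Y = 180° − ∠Z − ∠X = 19.30°.
Law of sines: XY = YZ·sin Z/sin X ≈ 341.45.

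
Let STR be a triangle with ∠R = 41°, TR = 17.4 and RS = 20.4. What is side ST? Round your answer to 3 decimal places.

13.533

By the law of cosines, ST² = TR² + RS² − 2·TR·RS·cos R = 183.14, so ST ≈ 13.533.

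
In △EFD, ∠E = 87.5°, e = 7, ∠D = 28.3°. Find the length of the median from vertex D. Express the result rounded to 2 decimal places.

The third angle is ∠F = 180° − ∠D − ∠E = 64.20°.
Law of sines: f = e·sin F/sin E ≈ 6.3082.
Law of sines: d = e·sin D/sin E ≈ 3.3218.
Median from D: ½√(2·e² + 2·f² − d²) ≈ 6.4528.

6.45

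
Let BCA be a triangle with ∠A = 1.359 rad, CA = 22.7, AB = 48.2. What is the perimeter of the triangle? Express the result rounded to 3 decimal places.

By the law of cosines, BC² = CA² + AB² − 2·CA·AB·cos A = 2378.5, so BC ≈ 48.77.
Semiperimeter s = (22.7+48.2+48.77)/2 = 59.835.
Perimeter = 22.7 + 48.2 + 48.77 = 119.67.

perimeter ≈ 119.670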